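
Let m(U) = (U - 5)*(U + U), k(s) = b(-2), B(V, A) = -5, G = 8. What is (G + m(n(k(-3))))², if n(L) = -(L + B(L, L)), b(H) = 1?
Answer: 0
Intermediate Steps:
k(s) = 1
n(L) = 5 - L (n(L) = -(L - 5) = -(-5 + L) = 5 - L)
m(U) = 2*U*(-5 + U) (m(U) = (-5 + U)*(2*U) = 2*U*(-5 + U))
(G + m(n(k(-3))))² = (8 + 2*(5 - 1*1)*(-5 + (5 - 1*1)))² = (8 + 2*(5 - 1)*(-5 + (5 - 1)))² = (8 + 2*4*(-5 + 4))² = (8 + 2*4*(-1))² = (8 - 8)² = 0² = 0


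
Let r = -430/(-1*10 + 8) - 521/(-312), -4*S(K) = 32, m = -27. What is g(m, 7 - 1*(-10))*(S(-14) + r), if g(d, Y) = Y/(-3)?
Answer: -1106785/936 ≈ -1182.5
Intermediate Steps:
S(K) = -8 (S(K) = -1/4*32 = -8)
g(d, Y) = -Y/3 (g(d, Y) = Y*(-1/3) = -Y/3)
r = 67601/312 (r = -430/(-10 + 8) - 521*(-1/312) = -430/(-2) + 521/312 = -430*(-1/2) + 521/312 = 215 + 521/312 = 67601/312 ≈ 216.67)
g(m, 7 - 1*(-10))*(S(-14) + r) = (-(7 - 1*(-10))/3)*(-8 + 67601/312) = -(7 + 10)/3*(65105/312) = -1/3*17*(65105/312) = -17/3*65105/312 = -1106785/936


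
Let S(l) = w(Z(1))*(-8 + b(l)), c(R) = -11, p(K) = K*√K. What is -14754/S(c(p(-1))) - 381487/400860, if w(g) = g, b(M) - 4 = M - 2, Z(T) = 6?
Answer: 57601733/400860 ≈ 143.70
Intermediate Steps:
p(K) = K^(3/2)
b(M) = 2 + M (b(M) = 4 + (M - 2) = 4 + (-2 + M) = 2 + M)
S(l) = -36 + 6*l (S(l) = 6*(-8 + (2 + l)) = 6*(-6 + l) = -36 + 6*l)
-14754/S(c(p(-1))) - 381487/400860 = -14754/(-36 + 6*(-11)) - 381487/400860 = -14754/(-36 - 66) - 381487*1/400860 = -14754/(-102) - 381487/400860 = -14754*(-1/102) - 381487/400860 = 2459/17 - 381487/400860 = 57601733/400860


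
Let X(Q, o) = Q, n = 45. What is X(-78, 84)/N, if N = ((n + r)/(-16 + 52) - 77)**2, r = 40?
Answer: -101088/7219969 ≈ -0.014001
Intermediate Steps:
N = 7219969/1296 (N = ((45 + 40)/(-16 + 52) - 77)**2 = (85/36 - 77)**2 = (-2687/36)**2 = 7219969/1296 ≈ 5571.0)
X(-78, 84)/N = -78/7219969/1296 = -78*1296/7219969 = -101088/7219969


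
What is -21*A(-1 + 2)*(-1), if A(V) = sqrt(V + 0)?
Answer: 21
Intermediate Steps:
A(V) = sqrt(V)
-21*A(-1 + 2)*(-1) = -21*sqrt(-1 + 2)*(-1) = -21*sqrt(1)*(-1) = -21*1*(-1) = -21*(-1) = 21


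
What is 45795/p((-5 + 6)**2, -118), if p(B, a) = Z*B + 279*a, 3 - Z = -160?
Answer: -45795/32759 ≈ -1.3979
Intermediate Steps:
Z = 163 (Z = 3 - 1*(-160) = 3 + 160 = 163)
p(B, a) = 163*B + 279*a
45795/p((-5 + 6)**2, -118) = 45795/(163*(-5 + 6)**2 + 279*(-118)) = 45795/(163*1**2 - 32922) = 45795/(163*1 - 32922) = 45795/(163 - 32922) = 45795/(-32759) = 45795*(-1/32759) = -45795/32759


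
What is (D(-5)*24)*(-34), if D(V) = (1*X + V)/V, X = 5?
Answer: 0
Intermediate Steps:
D(V) = (5 + V)/V (D(V) = (1*5 + V)/V = (5 + V)/V)
(D(-5)*24)*(-34) = (((5 - 5)/(-5))*24)*(-34) = (-⅕*0*24)*(-34) = (0*24)*(-34) = 0*(-34) = 0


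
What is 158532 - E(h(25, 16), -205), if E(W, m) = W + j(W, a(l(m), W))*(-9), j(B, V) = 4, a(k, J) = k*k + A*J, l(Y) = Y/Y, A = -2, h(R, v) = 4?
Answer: 158564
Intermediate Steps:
l(Y) = 1
a(k, J) = k**2 - 2*J (a(k, J) = k*k - 2*J = k**2 - 2*J)
E(W, m) = -36 + W (E(W, m) = W + 4*(-9) = W - 36 = -36 + W)
158532 - E(h(25, 16), -205) = 158532 - (-36 + 4) = 158532 - 1*(-32) = 158532 + 32 = 158564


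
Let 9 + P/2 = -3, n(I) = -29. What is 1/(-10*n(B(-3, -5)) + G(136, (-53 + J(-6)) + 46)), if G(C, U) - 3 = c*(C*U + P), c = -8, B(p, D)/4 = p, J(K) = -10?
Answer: 1/18981 ≈ 5.2684e-5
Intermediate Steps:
B(p, D) = 4*p
P = -24 (P = -18 + 2*(-3) = -18 - 6 = -24)
G(C, U) = 195 - 8*C*U (G(C, U) = 3 - 8*(C*U - 24) = 3 - 8*(-24 + C*U) = 3 + (192 - 8*C*U) = 195 - 8*C*U)
1/(-10*n(B(-3, -5)) + G(136, (-53 + J(-6)) + 46)) = 1/(-10*(-29) + (195 - 8*136*((-53 - 10) + 46))) = 1/(290 + (195 - 8*136*(-63 + 46))) = 1/(290 + (195 - 8*136*(-17))) = 1/(290 + (195 + 18496)) = 1/(290 + 18691) = 1/18981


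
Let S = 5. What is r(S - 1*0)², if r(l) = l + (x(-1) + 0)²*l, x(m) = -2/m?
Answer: 625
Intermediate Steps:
r(l) = 5*l (r(l) = l + (-2/(-1) + 0)²*l = l + (-2*(-1) + 0)²*l = l + (2 + 0)²*l = l + 2²*l = l + 4*l = 5*l)
r(S - 1*0)² = (5*(5 - 1*0))² = (5*(5 + 0))² = (5*5)² = 25² = 625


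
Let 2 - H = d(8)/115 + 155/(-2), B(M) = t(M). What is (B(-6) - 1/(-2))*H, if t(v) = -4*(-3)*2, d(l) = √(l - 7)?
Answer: 895867/460 ≈ 1947.5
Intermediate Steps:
d(l) = √(-7 + l)
t(v) = 24 (t(v) = 12*2 = 24)
B(M) = 24
H = 18283/230 (H = 2 - (√(-7 + 8)/115 + 155/(-2)) = 2 - (√1*(1/115) + 155*(-½)) = 2 - (1*(1/115) - 155/2) = 2 - (1/115 - 155/2) = 2 - 1*(-17823/230) = 2 + 17823/230 = 18283/230 ≈ 79.491)
(B(-6) - 1/(-2))*H = (24 - 1/(-2))*(18283/230) = (24 - 1*(-½))*(18283/230) = (24 + ½)*(18283/230) = (49/2)*(18283/230) = 895867/460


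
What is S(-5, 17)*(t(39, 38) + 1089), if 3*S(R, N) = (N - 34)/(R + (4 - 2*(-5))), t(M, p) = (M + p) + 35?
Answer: -20417/27 ≈ -756.19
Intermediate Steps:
t(M, p) = 35 + M + p
S(R, N) = (-34 + N)/(3*(14 + R)) (S(R, N) = ((N - 34)/(R + (4 - 2*(-5))))/3 = ((-34 + N)/(R + (4 + 10)))/3 = ((-34 + N)/(R + 14))/3 = ((-34 + N)/(14 + R))/3 = (-34 + N)/(3*(14 + R)))
S(-5, 17)*(t(39, 38) + 1089) = ((-34 + 17)/(3*(14 - 5)))*((35 + 39 + 38) + 1089) = ((⅓)*(-17)/9)*(112 + 1089) = ((⅓)*(⅑)*(-17))*1201 = -17/27*1201 = -20417/27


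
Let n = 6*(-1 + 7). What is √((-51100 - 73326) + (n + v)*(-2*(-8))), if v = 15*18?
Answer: I*√119530 ≈ 345.73*I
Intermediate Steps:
v = 270
n = 36 (n = 6*6 = 36)
√((-51100 - 73326) + (n + v)*(-2*(-8))) = √((-51100 - 73326) + (36 + 270)*(-2*(-8))) = √(-124426 + 306*16) = √(-124426 + 4896) = √(-119530) = I*√119530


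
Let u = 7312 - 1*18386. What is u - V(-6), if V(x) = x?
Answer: -11068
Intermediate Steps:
u = -11074 (u = 7312 - 18386 = -11074)
u - V(-6) = -11074 - 1*(-6) = -11074 + 6 = -11068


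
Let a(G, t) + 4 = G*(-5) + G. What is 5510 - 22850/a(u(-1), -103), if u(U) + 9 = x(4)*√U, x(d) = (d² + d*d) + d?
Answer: 372395/68 - 20565*I/136 ≈ 5476.4 - 151.21*I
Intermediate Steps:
x(d) = d + 2*d² (x(d) = (d² + d²) + d = 2*d² + d = d + 2*d²)
u(U) = -9 + 36*√U (u(U) = -9 + (4*(1 + 2*4))*√U = -9 + (4*(1 + 8))*√U = -9 + (4*9)*√U = -9 + 36*√U)
a(G, t) = -4 - 4*G (a(G, t) = -4 + (G*(-5) + G) = -4 + (-5*G + G) = -4 - 4*G)
5510 - 22850/a(u(-1), -103) = 5510 - 22850/(-4 - 4*(-9 + 36*√(-1))) = 5510 - 22850/(-4 - 4*(-9 + 36*I)) = 5510 - 22850/(-4 + (36 - 144*I)) = 5510 - 22850*(32 + 144*I)/21760 = 5510 - 2285*(32 + 144*I)/2176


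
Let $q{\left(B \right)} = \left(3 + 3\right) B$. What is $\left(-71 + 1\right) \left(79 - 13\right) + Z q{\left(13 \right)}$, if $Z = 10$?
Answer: $-3840$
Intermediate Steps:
$q{\left(B \right)} = 6 B$
$\left(-71 + 1\right) \left(79 - 13\right) + Z q{\left(13 \right)} = \left(-71 + 1\right) \left(79 - 13\right) + 10 \cdot 6 \cdot 13 = \left(-70\right) 66 + 10 \cdot 78 = -4620 + 780 = -3840$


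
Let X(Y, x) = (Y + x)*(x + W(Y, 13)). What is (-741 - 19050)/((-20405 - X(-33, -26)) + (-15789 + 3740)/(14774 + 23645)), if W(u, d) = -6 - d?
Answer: 253450143/295318063 ≈ 0.85823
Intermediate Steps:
X(Y, x) = (-19 + x)*(Y + x) (X(Y, x) = (Y + x)*(x + (-6 - 1*13)) = (Y + x)*(x + (-6 - 13)) = (Y + x)*(x - 19) = (Y + x)*(-19 + x) = (-19 + x)*(Y + x))
(-741 - 19050)/((-20405 - X(-33, -26)) + (-15789 + 3740)/(14774 + 23645)) = (-741 - 19050)/((-20405 - ((-26)**2 - 19*(-33) - 19*(-26) - 33*(-26))) + (-15789 + 3740)/(14774 + 23645)) = -19791/((-20405 - (676 + 627 + 494 + 858)) - 12049/38419) = -19791/((-20405 - 1*2655) - 12049*1/38419) = -19791/((-20405 - 2655) - 12049/38419) = -19791/(-23060 - 12049/38419) = -19791/(-885954189/38419) = -19791*(-38419/885954189) = 253450143/295318063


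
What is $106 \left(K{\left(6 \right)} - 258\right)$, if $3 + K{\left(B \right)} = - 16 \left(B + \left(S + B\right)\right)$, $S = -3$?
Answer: $-42930$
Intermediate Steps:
$K{\left(B \right)} = 45 - 32 B$ ($K{\left(B \right)} = -3 - 16 \left(B + \left(-3 + B\right)\right) = -3 - 16 \left(-3 + 2 B\right) = -3 - \left(-48 + 32 B\right) = 45 - 32 B$)
$106 \left(K{\left(6 \right)} - 258\right) = 106 \left(\left(45 - 192\right) - 258\right) = 106 \left(-147 - 258\right) = 106 \left(-405\right) = -42930$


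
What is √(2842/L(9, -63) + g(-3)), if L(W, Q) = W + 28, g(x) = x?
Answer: √101047/37 ≈ 8.5913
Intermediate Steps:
L(W, Q) = 28 + W
√(2842/L(9, -63) + g(-3)) = √(2842/(28 + 9) - 3) = √(2842/37 - 3) = √(2731/37) = √101047/37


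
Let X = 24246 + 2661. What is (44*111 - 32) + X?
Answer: 31759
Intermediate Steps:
X = 26907
(44*111 - 32) + X = (44*111 - 32) + 26907 = (4884 - 32) + 26907 = 4852 + 26907 = 31759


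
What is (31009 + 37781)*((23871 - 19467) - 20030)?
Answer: -1074912540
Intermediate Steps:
(31009 + 37781)*((23871 - 19467) - 20030) = 68790*(4404 - 20030) = 68790*(-15626) = -1074912540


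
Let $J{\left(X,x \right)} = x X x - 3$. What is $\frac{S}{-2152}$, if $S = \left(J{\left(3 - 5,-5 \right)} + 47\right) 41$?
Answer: $\frac{123}{1076} \approx 0.11431$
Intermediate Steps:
$J{\left(X,x \right)} = -3 + X x^{2}$ ($J{\left(X,x \right)} = X x x - 3 = X x^{2} - 3 = -3 + X x^{2}$)
$S = -246$ ($S = \left(\left(-3 + \left(3 - 5\right) \left(-5\right)^{2}\right) + 47\right) 41 = \left(\left(-3 - 50\right) + 47\right) 41 = \left(-53 + 47\right) 41 = \left(-6\right) 41 = -246$)
$\frac{S}{-2152} = - \frac{246}{-2152} = \left(-246\right) \left(- \frac{1}{2152}\right) = \frac{123}{1076}$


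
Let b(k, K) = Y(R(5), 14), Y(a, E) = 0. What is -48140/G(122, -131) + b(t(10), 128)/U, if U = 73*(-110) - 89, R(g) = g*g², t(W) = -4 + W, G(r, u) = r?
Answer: -24070/61 ≈ -394.59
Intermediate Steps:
R(g) = g³
U = -8119 (U = -8030 - 89 = -8119)
b(k, K) = 0
-48140/G(122, -131) + b(t(10), 128)/U = -48140/122 + 0/(-8119) = -48140*1/122 + 0*(-1/8119) = -24070/61 + 0 = -24070/61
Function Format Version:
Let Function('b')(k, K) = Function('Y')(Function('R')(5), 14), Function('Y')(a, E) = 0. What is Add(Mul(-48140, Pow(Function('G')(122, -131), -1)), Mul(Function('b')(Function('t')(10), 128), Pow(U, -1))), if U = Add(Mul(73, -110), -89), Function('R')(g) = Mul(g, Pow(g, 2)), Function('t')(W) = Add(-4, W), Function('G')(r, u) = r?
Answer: Rational(-24070, 61) ≈ -394.59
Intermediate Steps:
Function('R')(g) = Pow(g, 3)
U = -8119 (U = Add(-8030, -89) = -8119)
Function('b')(k, K) = 0
Add(Mul(-48140, Pow(Function('G')(122, -131), -1)), Mul(Function('b')(Function('t')(10), 128), Pow(U, -1))) = Add(Mul(-48140, Pow(122, -1)), Mul(0, Pow(-8119, -1))) = Add(Mul(-48140, Rational(1, 122)), Mul(0, Rational(-1, 8119))) = Add(Rational(-24070, 61), 0) = Rational(-24070, 61)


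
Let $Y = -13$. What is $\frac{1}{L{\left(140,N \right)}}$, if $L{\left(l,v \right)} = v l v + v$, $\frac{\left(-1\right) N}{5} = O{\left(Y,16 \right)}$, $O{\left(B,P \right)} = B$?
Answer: $\frac{1}{591565} \approx 1.6904 \cdot 10^{-6}$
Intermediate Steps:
$N = 65$ ($N = \left(-5\right) \left(-13\right) = 65$)
$L{\left(l,v \right)} = v + l v^{2}$ ($L{\left(l,v \right)} = l v v + v = l v^{2} + v = v + l v^{2}$)
$\frac{1}{L{\left(140,N \right)}} = \frac{1}{65 \left(1 + 140 \cdot 65\right)} = \frac{1}{65 \left(1 + 9100\right)} = \frac{1}{65 \cdot 9101} = \frac{1}{591565}$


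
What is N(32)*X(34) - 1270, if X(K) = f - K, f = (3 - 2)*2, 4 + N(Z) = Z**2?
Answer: -33910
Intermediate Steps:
N(Z) = -4 + Z**2
f = 2 (f = 1*2 = 2)
X(K) = 2 - K
N(32)*X(34) - 1270 = (-4 + 32**2)*(2 - 1*34) - 1270 = (-4 + 1024)*(2 - 34) - 1270 = 1020*(-32) - 1270 = -32640 - 1270 = -33910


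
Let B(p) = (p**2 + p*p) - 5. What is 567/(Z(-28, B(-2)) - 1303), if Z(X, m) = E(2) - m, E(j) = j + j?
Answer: -27/62 ≈ -0.43548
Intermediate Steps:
E(j) = 2*j
B(p) = -5 + 2*p**2 (B(p) = (p**2 + p**2) - 5 = 2*p**2 - 5 = -5 + 2*p**2)
Z(X, m) = 4 - m (Z(X, m) = 2*2 - m = 4 - m)
567/(Z(-28, B(-2)) - 1303) = 567/((4 - (-5 + 2*(-2)**2)) - 1303) = 567/((4 - (-5 + 2*4)) - 1303) = 567/((4 - (-5 + 8)) - 1303) = 567/((4 - 1*3) - 1303) = 567/((4 - 3) - 1303) = 567/(1 - 1303) = 567/(-1302) = 567*(-1/1302) = -27/62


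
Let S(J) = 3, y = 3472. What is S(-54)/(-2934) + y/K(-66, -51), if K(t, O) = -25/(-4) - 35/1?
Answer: -13582579/112470 ≈ -120.77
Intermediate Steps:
K(t, O) = -115/4 (K(t, O) = -25*(-¼) - 35*1 = 25/4 - 35 = -115/4)
S(-54)/(-2934) + y/K(-66, -51) = 3/(-2934) + 3472/(-115/4) = 3*(-1/2934) + 3472*(-4/115) = -1/978 - 13888/115 = -13582579/112470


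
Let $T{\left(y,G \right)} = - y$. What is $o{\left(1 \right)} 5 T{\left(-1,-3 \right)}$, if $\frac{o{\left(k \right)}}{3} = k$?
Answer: $15$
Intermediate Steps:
$o{\left(k \right)} = 3 k$
$o{\left(1 \right)} 5 T{\left(-1,-3 \right)} = 3 \cdot 1 \cdot 5 \left(\left(-1\right) \left(-1\right)\right) = 3 \cdot 5 \cdot 1 = 15 \cdot 1 = 15$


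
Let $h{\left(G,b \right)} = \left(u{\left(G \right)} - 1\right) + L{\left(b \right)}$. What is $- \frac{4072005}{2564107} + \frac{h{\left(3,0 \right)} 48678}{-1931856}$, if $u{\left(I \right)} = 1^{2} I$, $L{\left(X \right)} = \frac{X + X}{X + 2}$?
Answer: $- \frac{96620934433}{58970065388} \approx -1.6385$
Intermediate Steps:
$L{\left(X \right)} = \frac{2 X}{2 + X}$
$u{\left(I \right)} = I$ ($u{\left(I \right)} = 1 I = I$)
$h{\left(G,b \right)} = -1 + G + \frac{2 b}{2 + b}$ ($h{\left(G,b \right)} = \left(G - 1\right) + \frac{2 b}{2 + b} = \left(-1 + G\right) + \frac{2 b}{2 + b} = -1 + G + \frac{2 b}{2 + b}$)
$- \frac{4072005}{2564107} + \frac{h{\left(3,0 \right)} 48678}{-1931856} = - \frac{4072005}{2564107} + \frac{\frac{2 \cdot 0 + \left(-1 + 3\right) \left(2 + 0\right)}{2 + 0} \cdot 48678}{-1931856} = \left(-4072005\right) \frac{1}{2564107} + \frac{0 + 2 \cdot 2}{2} \cdot 48678 \left(- \frac{1}{1931856}\right) = - \frac{581715}{366301} + \frac{0 + 4}{2} \cdot 48678 \left(- \frac{1}{1931856}\right) = - \frac{581715}{366301} + \frac{1}{2} \cdot 4 \cdot 48678 \left(- \frac{1}{1931856}\right) = - \frac{581715}{366301} + 2 \cdot 48678 \left(- \frac{1}{1931856}\right) = - \frac{581715}{366301} + 97356 \left(- \frac{1}{1931856}\right) = - \frac{581715}{366301} - \frac{8113}{160988} = - \frac{96620934433}{58970065388}$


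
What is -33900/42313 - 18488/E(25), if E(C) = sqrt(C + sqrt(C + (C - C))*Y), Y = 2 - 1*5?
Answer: -33900/42313 - 9244*sqrt(10)/5 ≈ -5847.2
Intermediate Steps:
Y = -3 (Y = 2 - 5 = -3)
E(C) = sqrt(C - 3*sqrt(C)) (E(C) = sqrt(C + sqrt(C + (C - C))*(-3)) = sqrt(C + sqrt(C + 0)*(-3)) = sqrt(C + sqrt(C)*(-3)) = sqrt(C - 3*sqrt(C)))
-33900/42313 - 18488/E(25) = -33900/42313 - 18488/sqrt(25 - 3*sqrt(25)) = -33900*1/42313 - 18488/sqrt(25 - 3*5) = -33900/42313 - 18488/sqrt(25 - 15) = -33900/42313 - 18488*sqrt(10)/10 = -33900/42313 - 9244*sqrt(10)/5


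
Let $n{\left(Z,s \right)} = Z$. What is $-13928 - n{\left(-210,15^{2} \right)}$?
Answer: $-13718$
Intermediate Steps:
$-13928 - n{\left(-210,15^{2} \right)} = -13928 - -210 = -13928 + 210 = -13718$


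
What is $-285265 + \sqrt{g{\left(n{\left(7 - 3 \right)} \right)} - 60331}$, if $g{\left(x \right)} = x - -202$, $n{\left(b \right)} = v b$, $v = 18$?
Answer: $-285265 + 3 i \sqrt{6673} \approx -2.8527 \cdot 10^{5} + 245.07 i$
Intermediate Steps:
$n{\left(b \right)} = 18 b$
$g{\left(x \right)} = 202 + x$ ($g{\left(x \right)} = x + 202 = 202 + x$)
$-285265 + \sqrt{g{\left(n{\left(7 - 3 \right)} \right)} - 60331} = -285265 + \sqrt{\left(202 + 18 \left(7 - 3\right)\right) - 60331} = -285265 + \sqrt{\left(202 + 18 \cdot 4\right) - 60331} = -285265 + \sqrt{\left(202 + 72\right) - 60331} = -285265 + \sqrt{274 - 60331} = -285265 + \sqrt{-60057} = -285265 + 3 i \sqrt{6673}$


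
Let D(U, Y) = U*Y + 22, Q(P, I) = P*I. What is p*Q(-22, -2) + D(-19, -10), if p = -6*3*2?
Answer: -1372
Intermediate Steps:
Q(P, I) = I*P
p = -36 (p = -18*2 = -36)
D(U, Y) = 22 + U*Y
p*Q(-22, -2) + D(-19, -10) = -(-72)*(-22) + (22 - 19*(-10)) = -36*44 + (22 + 190) = -1584 + 212 = -1372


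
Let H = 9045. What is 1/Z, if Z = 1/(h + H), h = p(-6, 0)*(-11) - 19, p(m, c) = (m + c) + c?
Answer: 9092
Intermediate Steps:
p(m, c) = m + 2*c (p(m, c) = (c + m) + c = m + 2*c)
h = 47 (h = (-6 + 2*0)*(-11) - 19 = (-6 + 0)*(-11) - 19 = -6*(-11) - 19 = 66 - 19 = 47)
Z = 1/9092 (Z = 1/(47 + 9045) = 1/9092 ≈ 0.00010999)
1/Z = 1/(1/9092) = 9092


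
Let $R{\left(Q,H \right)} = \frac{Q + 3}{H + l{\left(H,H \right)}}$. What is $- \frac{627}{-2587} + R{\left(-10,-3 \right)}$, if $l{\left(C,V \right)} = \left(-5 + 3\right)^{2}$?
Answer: $- \frac{17482}{2587} \approx -6.7576$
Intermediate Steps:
$l{\left(C,V \right)} = 4$ ($l{\left(C,V \right)} = \left(-2\right)^{2} = 4$)
$R{\left(Q,H \right)} = \frac{3 + Q}{4 + H}$ ($R{\left(Q,H \right)} = \frac{Q + 3}{H + 4} = \frac{3 + Q}{4 + H}$)
$- \frac{627}{-2587} + R{\left(-10,-3 \right)} = - \frac{627}{-2587} + \frac{3 - 10}{4 - 3} = \left(-627\right) \left(- \frac{1}{2587}\right) + 1^{-1} \left(-7\right) = \frac{627}{2587} + 1 \left(-7\right) = \frac{627}{2587} - 7 = - \frac{17482}{2587}$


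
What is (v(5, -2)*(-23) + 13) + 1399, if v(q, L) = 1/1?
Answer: 1389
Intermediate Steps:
v(q, L) = 1
(v(5, -2)*(-23) + 13) + 1399 = (1*(-23) + 13) + 1399 = (-23 + 13) + 1399 = -10 + 1399 = 1389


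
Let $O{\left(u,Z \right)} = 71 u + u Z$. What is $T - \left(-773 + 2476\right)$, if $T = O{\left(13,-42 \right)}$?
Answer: $-1326$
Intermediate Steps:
$O{\left(u,Z \right)} = 71 u + Z u$
$T = 377$ ($T = 13 \left(71 - 42\right) = 13 \cdot 29 = 377$)
$T - \left(-773 + 2476\right) = 377 - \left(-773 + 2476\right) = 377 - 1703 = -1326$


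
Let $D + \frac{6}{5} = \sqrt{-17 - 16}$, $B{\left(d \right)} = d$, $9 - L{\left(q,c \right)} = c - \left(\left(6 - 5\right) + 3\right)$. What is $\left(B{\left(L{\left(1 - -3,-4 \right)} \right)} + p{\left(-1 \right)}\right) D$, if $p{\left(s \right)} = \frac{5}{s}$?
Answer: $- \frac{72}{5} + 12 i \sqrt{33} \approx -14.4 + 68.935 i$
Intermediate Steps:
$L{\left(q,c \right)} = 13 - c$ ($L{\left(q,c \right)} = 9 - \left(c - \left(\left(6 - 5\right) + 3\right)\right) = 9 - \left(c - \left(1 + 3\right)\right) = 9 - \left(c - 4\right) = 9 - \left(-4 + c\right) = 13 - c$)
$D = - \frac{6}{5} + i \sqrt{33}$ ($D = - \frac{6}{5} + \sqrt{-17 - 16} = - \frac{6}{5} + \sqrt{-33} = - \frac{6}{5} + i \sqrt{33} \approx -1.2 + 5.7446 i$)
$\left(B{\left(L{\left(1 - -3,-4 \right)} \right)} + p{\left(-1 \right)}\right) D = \left(\left(13 - -4\right) + \frac{5}{-1}\right) \left(- \frac{6}{5} + i \sqrt{33}\right) = \left(\left(13 + 4\right) + 5 \left(-1\right)\right) \left(- \frac{6}{5} + i \sqrt{33}\right) = \left(17 - 5\right) \left(- \frac{6}{5} + i \sqrt{33}\right) = 12 \left(- \frac{6}{5} + i \sqrt{33}\right) = - \frac{72}{5} + 12 i \sqrt{33}$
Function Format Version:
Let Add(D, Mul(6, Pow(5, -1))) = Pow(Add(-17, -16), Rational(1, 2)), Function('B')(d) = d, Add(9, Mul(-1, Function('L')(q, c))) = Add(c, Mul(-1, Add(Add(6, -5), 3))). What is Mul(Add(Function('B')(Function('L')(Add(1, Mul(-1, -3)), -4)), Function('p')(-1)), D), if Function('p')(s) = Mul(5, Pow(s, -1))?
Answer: Add(Rational(-72, 5), Mul(12, I, Pow(33, Rational(1, 2)))) ≈ Add(-14.400, Mul(68.935, I))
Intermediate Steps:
Function('L')(q, c) = Add(13, Mul(-1, c)) (Function('L')(q, c) = Add(9, Mul(-1, Add(c, Mul(-1, Add(Add(6, -5), 3))))) = Add(9, Mul(-1, Add(c, Mul(-1, Add(1, 3))))) = Add(9, Mul(-1, Add(c, Mul(-1, 4)))) = Add(9, Mul(-1, Add(c, -4))) = Add(9, Mul(-1, Add(-4, c))) = Add(9, Add(4, Mul(-1, c))) = Add(13, Mul(-1, c)))
D = Add(Rational(-6, 5), Mul(I, Pow(33, Rational(1, 2)))) (D = Add(Rational(-6, 5), Pow(Add(-17, -16), Rational(1, 2))) = Add(Rational(-6, 5), Pow(-33, Rational(1, 2))) = Add(Rational(-6, 5), Mul(I, Pow(33, Rational(1, 2)))) ≈ Add(-1.2000, Mul(5.7446, I)))
Mul(Add(Function('B')(Function('L')(Add(1, Mul(-1, -3)), -4)), Function('p')(-1)), D) = Mul(Add(Add(13, Mul(-1, -4)), Mul(5, Pow(-1, -1))), Add(Rational(-6, 5), Mul(I, Pow(33, Rational(1, 2))))) = Mul(Add(Add(13, 4), Mul(5, -1)), Add(Rational(-6, 5), Mul(I, Pow(33, Rational(1, 2))))) = Mul(Add(17, -5), Add(Rational(-6, 5), Mul(I, Pow(33, Rational(1, 2))))) = Mul(12, Add(Rational(-6, 5), Mul(I, Pow(33, Rational(1, 2))))) = Add(Rational(-72, 5), Mul(12, I, Pow(33, Rational(1, 2))))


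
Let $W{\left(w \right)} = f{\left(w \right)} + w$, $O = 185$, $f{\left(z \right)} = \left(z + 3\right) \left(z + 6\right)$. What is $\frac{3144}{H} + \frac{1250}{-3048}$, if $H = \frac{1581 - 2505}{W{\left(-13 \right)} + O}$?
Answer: $- \frac{8788711}{10668} \approx -823.84$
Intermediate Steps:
$f{\left(z \right)} = \left(3 + z\right) \left(6 + z\right)$
$W{\left(w \right)} = 18 + w^{2} + 10 w$ ($W{\left(w \right)} = \left(18 + w^{2} + 9 w\right) + w = 18 + w^{2} + 10 w$)
$H = - \frac{42}{11}$ ($H = \frac{1581 - 2505}{\left(18 + \left(-13\right)^{2} + 10 \left(-13\right)\right) + 185} = - \frac{924}{\left(18 + 169 - 130\right) + 185} = - \frac{924}{57 + 185} = - \frac{924}{242} = \left(-924\right) \frac{1}{242} = - \frac{42}{11} \approx -3.8182$)
$\frac{3144}{H} + \frac{1250}{-3048} = \frac{3144}{- \frac{42}{11}} + \frac{1250}{-3048} = 3144 \left(- \frac{11}{42}\right) + 1250 \left(- \frac{1}{3048}\right) = - \frac{5764}{7} - \frac{625}{1524} = - \frac{8788711}{10668}$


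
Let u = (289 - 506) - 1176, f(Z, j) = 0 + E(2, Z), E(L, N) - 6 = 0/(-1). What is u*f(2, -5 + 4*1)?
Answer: -8358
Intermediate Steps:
E(L, N) = 6 (E(L, N) = 6 + 0/(-1) = 6 + 0*(-1) = 6 + 0 = 6)
f(Z, j) = 6 (f(Z, j) = 0 + 6 = 6)
u = -1393 (u = -217 - 1176 = -1393)
u*f(2, -5 + 4*1) = -1393*6 = -8358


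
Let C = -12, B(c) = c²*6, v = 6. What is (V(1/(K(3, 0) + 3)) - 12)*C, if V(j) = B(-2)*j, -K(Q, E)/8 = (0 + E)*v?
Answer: 48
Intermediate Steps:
B(c) = 6*c²
K(Q, E) = -48*E (K(Q, E) = -8*(0 + E)*6 = -8*E*6 = -48*E)
V(j) = 24*j (V(j) = (6*(-2)²)*j = (6*4)*j = 24*j)
(V(1/(K(3, 0) + 3)) - 12)*C = (24/(-48*0 + 3) - 12)*(-12) = (24/(0 + 3) - 12)*(-12) = (24/3 - 12)*(-12) = (24*(⅓) - 12)*(-12) = (8 - 12)*(-12) = -4*(-12) = 48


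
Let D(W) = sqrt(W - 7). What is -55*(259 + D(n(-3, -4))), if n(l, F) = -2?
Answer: -14245 - 165*I ≈ -14245.0 - 165.0*I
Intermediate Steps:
D(W) = sqrt(-7 + W)
-55*(259 + D(n(-3, -4))) = -55*(259 + sqrt(-7 - 2)) = -55*(259 + sqrt(-9)) = -55*(259 + 3*I) = -14245 - 165*I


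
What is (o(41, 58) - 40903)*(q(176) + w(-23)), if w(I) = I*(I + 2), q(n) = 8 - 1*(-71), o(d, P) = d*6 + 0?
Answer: -22849234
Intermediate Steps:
o(d, P) = 6*d (o(d, P) = 6*d + 0 = 6*d)
q(n) = 79 (q(n) = 8 + 71 = 79)
w(I) = I*(2 + I)
(o(41, 58) - 40903)*(q(176) + w(-23)) = (6*41 - 40903)*(79 - 23*(2 - 23)) = (246 - 40903)*(79 - 23*(-21)) = -40657*(79 + 483) = -40657*562 = -22849234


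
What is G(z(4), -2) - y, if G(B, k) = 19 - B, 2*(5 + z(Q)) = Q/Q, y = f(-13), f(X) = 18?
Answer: 11/2 ≈ 5.5000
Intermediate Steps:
y = 18
z(Q) = -9/2 (z(Q) = -5 + (Q/Q)/2 = -5 + (1/2)*1 = -5 + 1/2 = -9/2)
G(z(4), -2) - y = (19 - 1*(-9/2)) - 1*18 = (19 + 9/2) - 18 = 47/2 - 18 = 11/2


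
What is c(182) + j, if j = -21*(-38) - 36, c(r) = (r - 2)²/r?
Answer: 85542/91 ≈ 940.02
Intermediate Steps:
c(r) = (-2 + r)²/r
j = 762 (j = 798 - 36 = 762)
c(182) + j = (-2 + 182)²/182 + 762 = (1/182)*180² + 762 = (1/182)*32400 + 762 = 16200/91 + 762 = 85542/91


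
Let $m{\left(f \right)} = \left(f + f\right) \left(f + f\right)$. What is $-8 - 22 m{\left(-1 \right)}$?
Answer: $-96$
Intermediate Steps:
$m{\left(f \right)} = 4 f^{2}$ ($m{\left(f \right)} = 2 f 2 f = 4 f^{2}$)
$-8 - 22 m{\left(-1 \right)} = -8 - 22 \cdot 4 \left(-1\right)^{2} = -8 - 22 \cdot 4 \cdot 1 = -8 - 88 = -96$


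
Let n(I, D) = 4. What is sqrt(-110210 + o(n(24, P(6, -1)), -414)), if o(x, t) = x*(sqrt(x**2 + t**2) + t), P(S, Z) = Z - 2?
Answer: sqrt(-111866 + 8*sqrt(42853)) ≈ 331.98*I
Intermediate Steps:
P(S, Z) = -2 + Z
o(x, t) = x*(t + sqrt(t**2 + x**2)) (o(x, t) = x*(sqrt(t**2 + x**2) + t) = x*(t + sqrt(t**2 + x**2)))
sqrt(-110210 + o(n(24, P(6, -1)), -414)) = sqrt(-110210 + 4*(-414 + sqrt((-414)**2 + 4**2))) = sqrt(-110210 + 4*(-414 + sqrt(171396 + 16))) = sqrt(-110210 + 4*(-414 + sqrt(171412))) = sqrt(-110210 + 4*(-414 + 2*sqrt(42853))) = sqrt(-110210 + (-1656 + 8*sqrt(42853))) = sqrt(-111866 + 8*sqrt(42853))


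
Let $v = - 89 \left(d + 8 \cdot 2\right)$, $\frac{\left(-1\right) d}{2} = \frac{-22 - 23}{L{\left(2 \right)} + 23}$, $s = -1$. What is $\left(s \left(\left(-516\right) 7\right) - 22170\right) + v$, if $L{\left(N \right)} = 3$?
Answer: $- \frac{263771}{13} \approx -20290.0$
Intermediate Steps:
$d = \frac{45}{13}$ ($d = - 2 \frac{-22 - 23}{3 + 23} = - 2 \left(- \frac{45}{26}\right) = - 2 \left(\left(-45\right) \frac{1}{26}\right) = \left(-2\right) \left(- \frac{45}{26}\right) = \frac{45}{13} \approx 3.4615$)
$v = - \frac{22517}{13}$ ($v = - 89 \left(\frac{45}{13} + 8 \cdot 2\right) = - 89 \left(\frac{45}{13} + 16\right) = \left(-89\right) \frac{253}{13} = - \frac{22517}{13} \approx -1732.1$)
$\left(s \left(\left(-516\right) 7\right) - 22170\right) + v = \left(- \left(-516\right) 7 - 22170\right) - \frac{22517}{13} = \left(\left(-1\right) \left(-3612\right) - 22170\right) - \frac{22517}{13} = \left(3612 - 22170\right) - \frac{22517}{13} = -18558 - \frac{22517}{13} = - \frac{263771}{13}$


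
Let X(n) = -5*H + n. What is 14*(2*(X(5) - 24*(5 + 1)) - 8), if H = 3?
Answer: -4424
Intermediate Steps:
X(n) = -15 + n (X(n) = -5*3 + n = -15 + n)
14*(2*(X(5) - 24*(5 + 1)) - 8) = 14*(2*((-15 + 5) - 24*(5 + 1)) - 8) = 14*(2*(-10 - 24*6) - 8) = 14*(2*(-10 - 4*36) - 8) = 14*(2*(-10 - 144) - 8) = 14*(2*(-154) - 8) = 14*(-308 - 8) = 14*(-316) = -4424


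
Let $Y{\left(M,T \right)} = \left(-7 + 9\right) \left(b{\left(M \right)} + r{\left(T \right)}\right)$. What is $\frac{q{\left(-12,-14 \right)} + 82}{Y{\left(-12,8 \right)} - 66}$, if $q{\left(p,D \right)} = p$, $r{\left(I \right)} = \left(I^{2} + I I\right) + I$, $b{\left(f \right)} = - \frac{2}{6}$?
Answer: $\frac{15}{44} \approx 0.34091$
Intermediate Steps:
$b{\left(f \right)} = - \frac{1}{3}$ ($b{\left(f \right)} = \left(-2\right) \frac{1}{6} = - \frac{1}{3}$)
$r{\left(I \right)} = I + 2 I^{2}$ ($r{\left(I \right)} = \left(I^{2} + I^{2}\right) + I = 2 I^{2} + I = I + 2 I^{2}$)
$Y{\left(M,T \right)} = - \frac{2}{3} + 2 T \left(1 + 2 T\right)$ ($Y{\left(M,T \right)} = \left(-7 + 9\right) \left(- \frac{1}{3} + T \left(1 + 2 T\right)\right) = 2 \left(- \frac{1}{3} + T \left(1 + 2 T\right)\right) = - \frac{2}{3} + 2 T \left(1 + 2 T\right)$)
$\frac{q{\left(-12,-14 \right)} + 82}{Y{\left(-12,8 \right)} - 66} = \frac{-12 + 82}{\left(- \frac{2}{3} + 2 \cdot 8 \left(1 + 2 \cdot 8\right)\right) - 66} = \frac{70}{\left(- \frac{2}{3} + 2 \cdot 8 \left(1 + 16\right)\right) - 66} = \frac{70}{\left(- \frac{2}{3} + 2 \cdot 8 \cdot 17\right) - 66} = \frac{70}{\left(- \frac{2}{3} + 272\right) - 66} = \frac{70}{\frac{814}{3} - 66} = \frac{70}{\frac{616}{3}} = 70 \cdot \frac{3}{616} = \frac{15}{44}$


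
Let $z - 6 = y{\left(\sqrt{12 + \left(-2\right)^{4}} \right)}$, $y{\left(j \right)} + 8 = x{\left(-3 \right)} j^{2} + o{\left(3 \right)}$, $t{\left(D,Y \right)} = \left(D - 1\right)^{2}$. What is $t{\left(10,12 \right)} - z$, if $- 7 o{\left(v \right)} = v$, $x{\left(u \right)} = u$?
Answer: $\frac{1172}{7} \approx 167.43$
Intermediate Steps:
$o{\left(v \right)} = - \frac{v}{7}$
$t{\left(D,Y \right)} = \left(-1 + D\right)^{2}$
$y{\left(j \right)} = - \frac{59}{7} - 3 j^{2}$ ($y{\left(j \right)} = -8 - \left(\frac{3}{7} + 3 j^{2}\right) = - \frac{59}{7} - 3 j^{2}$)
$z = - \frac{605}{7}$ ($z = 6 - \left(\frac{59}{7} + 3 \left(\sqrt{12 + \left(-2\right)^{4}}\right)^{2}\right) = 6 - \left(\frac{59}{7} + 3 \left(\sqrt{12 + 16}\right)^{2}\right) = 6 - \left(\frac{59}{7} + 3 \left(\sqrt{28}\right)^{2}\right) = 6 - \left(\frac{59}{7} + 3 \left(2 \sqrt{7}\right)^{2}\right) = 6 - \frac{647}{7} = - \frac{605}{7} \approx -86.429$)
$t{\left(10,12 \right)} - z = \left(-1 + 10\right)^{2} - - \frac{605}{7} = 9^{2} + \frac{605}{7} = 81 + \frac{605}{7} = \frac{1172}{7}$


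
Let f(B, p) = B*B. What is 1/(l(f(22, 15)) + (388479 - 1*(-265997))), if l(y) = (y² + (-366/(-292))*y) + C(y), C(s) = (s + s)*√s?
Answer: 73/66476330 ≈ 1.0981e-6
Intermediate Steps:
f(B, p) = B²
C(s) = 2*s^(3/2) (C(s) = (2*s)*√s = 2*s^(3/2))
l(y) = y² + 2*y^(3/2) + 183*y/146 (l(y) = (y² + (-366/(-292))*y) + 2*y^(3/2) = (y² + (-366*(-1/292))*y) + 2*y^(3/2) = (y² + 183*y/146) + 2*y^(3/2) = y² + 2*y^(3/2) + 183*y/146)
1/(l(f(22, 15)) + (388479 - 1*(-265997))) = 1/(((22²)² + 2*(22²)^(3/2) + (183/146)*22²) + (388479 - 1*(-265997))) = 1/((484² + 2*484^(3/2) + (183/146)*484) + (388479 + 265997)) = 1/((234256 + 2*10648 + 44286/73) + 654476) = 1/((234256 + 21296 + 44286/73) + 654476) = 1/(18699582/73 + 654476) = 1/(66476330/73) = 73/66476330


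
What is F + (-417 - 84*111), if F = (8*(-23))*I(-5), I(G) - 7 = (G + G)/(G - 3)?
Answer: -11259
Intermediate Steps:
I(G) = 7 + 2*G/(-3 + G) (I(G) = 7 + (G + G)/(G - 3) = 7 + (2*G)/(-3 + G) = 7 + 2*G/(-3 + G))
F = -1518 (F = (8*(-23))*(3*(-7 + 3*(-5))/(-3 - 5)) = -552*(-7 - 15)/(-8) = -552*(-1)*(-22)/8 = -184*33/4 = -1518)
F + (-417 - 84*111) = -1518 + (-417 - 84*111) = -1518 + (-417 - 1*9324) = -1518 + (-417 - 9324) = -1518 - 9741 = -11259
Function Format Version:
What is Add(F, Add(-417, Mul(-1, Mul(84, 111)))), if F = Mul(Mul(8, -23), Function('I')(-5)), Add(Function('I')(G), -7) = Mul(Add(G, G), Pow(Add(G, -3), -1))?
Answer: -11259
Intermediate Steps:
Function('I')(G) = Add(7, Mul(2, G, Pow(Add(-3, G), -1))) (Function('I')(G) = Add(7, Mul(Add(G, G), Pow(Add(G, -3), -1))) = Add(7, Mul(Mul(2, G), Pow(Add(-3, G), -1))) = Add(7, Mul(2, G, Pow(Add(-3, G), -1))))
F = -1518 (F = Mul(Mul(8, -23), Mul(3, Pow(Add(-3, -5), -1), Add(-7, Mul(3, -5)))) = Mul(-184, Mul(3, Pow(-8, -1), Add(-7, -15))) = Mul(-184, Mul(3, Rational(-1, 8), -22)) = Mul(-184, Rational(33, 4)) = -1518)
Add(F, Add(-417, Mul(-1, Mul(84, 111)))) = Add(-1518, Add(-417, Mul(-1, Mul(84, 111)))) = Add(-1518, Add(-417, Mul(-1, 9324))) = Add(-1518, Add(-417, -9324)) = Add(-1518, -9741) = -11259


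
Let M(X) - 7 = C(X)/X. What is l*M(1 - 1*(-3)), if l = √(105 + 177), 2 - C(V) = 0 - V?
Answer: 17*√282/2 ≈ 142.74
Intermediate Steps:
C(V) = 2 + V (C(V) = 2 - (0 - V) = 2 - (-1)*V = 2 + V)
l = √282 ≈ 16.793
M(X) = 7 + (2 + X)/X
l*M(1 - 1*(-3)) = √282*(8 + 2/(1 - 1*(-3))) = √282*(8 + 2/(1 + 3)) = √282*(8 + 2/4) = √282*(8 + 2*(¼)) = √282*(8 + ½) = √282*(17/2) = 17*√282/2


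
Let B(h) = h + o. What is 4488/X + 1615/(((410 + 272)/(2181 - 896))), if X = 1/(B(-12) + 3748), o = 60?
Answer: 11620932811/682 ≈ 1.7039e+7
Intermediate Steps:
B(h) = 60 + h (B(h) = h + 60 = 60 + h)
X = 1/3796 (X = 1/((60 - 12) + 3748) = 1/(48 + 3748) = 1/3796 ≈ 0.00026344)
4488/X + 1615/(((410 + 272)/(2181 - 896))) = 4488/(1/3796) + 1615/(((410 + 272)/(2181 - 896))) = 4488*3796 + 1615/((682/1285)) = 17036448 + 1615/((682*(1/1285))) = 17036448 + 1615/(682/1285) = 17036448 + 1615*(1285/682) = 17036448 + 2075275/682 = 11620932811/682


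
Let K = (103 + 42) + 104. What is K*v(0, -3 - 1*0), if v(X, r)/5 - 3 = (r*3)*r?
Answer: 37350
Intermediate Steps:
K = 249 (K = 145 + 104 = 249)
v(X, r) = 15 + 15*r**2 (v(X, r) = 15 + 5*((r*3)*r) = 15 + 5*((3*r)*r) = 15 + 5*(3*r**2) = 15 + 15*r**2)
K*v(0, -3 - 1*0) = 249*(15 + 15*(-3 - 1*0)**2) = 249*(15 + 15*(-3 + 0)**2) = 249*(15 + 15*(-3)**2) = 249*(15 + 15*9) = 249*(15 + 135) = 249*150 = 37350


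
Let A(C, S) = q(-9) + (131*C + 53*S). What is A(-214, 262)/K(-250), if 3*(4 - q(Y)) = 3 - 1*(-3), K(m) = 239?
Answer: -14146/239 ≈ -59.188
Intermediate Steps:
q(Y) = 2 (q(Y) = 4 - (3 - 1*(-3))/3 = 4 - (3 + 3)/3 = 4 - 1/3*6 = 4 - 2 = 2)
A(C, S) = 2 + 53*S + 131*C (A(C, S) = 2 + (131*C + 53*S) = 2 + (53*S + 131*C) = 2 + 53*S + 131*C)
A(-214, 262)/K(-250) = (2 + 53*262 + 131*(-214))/239 = (2 + 13886 - 28034)*(1/239) = -14146*1/239 = -14146/239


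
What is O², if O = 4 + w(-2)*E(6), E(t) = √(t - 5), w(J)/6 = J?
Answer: 64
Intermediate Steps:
w(J) = 6*J
E(t) = √(-5 + t)
O = -8 (O = 4 + (6*(-2))*√(-5 + 6) = 4 - 12*√1 = 4 - 12*1 = 4 - 12 = -8)
O² = (-8)² = 64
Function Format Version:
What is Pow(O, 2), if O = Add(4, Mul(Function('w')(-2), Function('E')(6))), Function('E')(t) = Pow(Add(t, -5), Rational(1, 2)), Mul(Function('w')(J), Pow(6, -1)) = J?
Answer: 64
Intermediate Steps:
Function('w')(J) = Mul(6, J)
Function('E')(t) = Pow(Add(-5, t), Rational(1, 2))
O = -8 (O = Add(4, Mul(Mul(6, -2), Pow(Add(-5, 6), Rational(1, 2)))) = Add(4, Mul(-12, Pow(1, Rational(1, 2)))) = Add(4, Mul(-12, 1)) = Add(4, -12) = -8)
Pow(O, 2) = Pow(-8, 2) = 64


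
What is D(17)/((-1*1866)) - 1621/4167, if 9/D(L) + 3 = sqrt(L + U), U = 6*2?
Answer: -20202743/51837480 - 3*sqrt(29)/12440 ≈ -0.39103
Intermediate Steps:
U = 12
D(L) = 9/(-3 + sqrt(12 + L)) (D(L) = 9/(-3 + sqrt(L + 12)) = 9/(-3 + sqrt(12 + L)))
D(17)/((-1*1866)) - 1621/4167 = (9/(-3 + sqrt(12 + 17)))/((-1*1866)) - 1621/4167 = (9/(-3 + sqrt(29)))/(-1866) - 1621*1/4167 = (9/(-3 + sqrt(29)))*(-1/1866) - 1621/4167 = -3/(622*(-3 + sqrt(29))) - 1621/4167 = -1621/4167 - 3/(622*(-3 + sqrt(29)))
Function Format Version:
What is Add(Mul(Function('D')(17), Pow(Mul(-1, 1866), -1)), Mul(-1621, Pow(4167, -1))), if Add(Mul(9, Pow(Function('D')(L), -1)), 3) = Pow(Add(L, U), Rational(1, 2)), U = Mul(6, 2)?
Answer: Add(Rational(-20202743, 51837480), Mul(Rational(-3, 12440), Pow(29, Rational(1, 2)))) ≈ -0.39103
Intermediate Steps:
U = 12
Function('D')(L) = Mul(9, Pow(Add(-3, Pow(Add(12, L), Rational(1, 2))), -1)) (Function('D')(L) = Mul(9, Pow(Add(-3, Pow(Add(L, 12), Rational(1, 2))), -1)) = Mul(9, Pow(Add(-3, Pow(Add(12, L), Rational(1, 2))), -1)))
Add(Mul(Function('D')(17), Pow(Mul(-1, 1866), -1)), Mul(-1621, Pow(4167, -1))) = Add(Mul(Mul(9, Pow(Add(-3, Pow(Add(12, 17), Rational(1, 2))), -1)), Pow(Mul(-1, 1866), -1)), Mul(-1621, Pow(4167, -1))) = Add(Mul(Mul(9, Pow(Add(-3, Pow(29, Rational(1, 2))), -1)), Pow(-1866, -1)), Mul(-1621, Rational(1, 4167))) = Add(Mul(Mul(9, Pow(Add(-3, Pow(29, Rational(1, 2))), -1)), Rational(-1, 1866)), Rational(-1621, 4167)) = Add(Mul(Rational(-3, 622), Pow(Add(-3, Pow(29, Rational(1, 2))), -1)), Rational(-1621, 4167)) = Add(Rational(-1621, 4167), Mul(Rational(-3, 622), Pow(Add(-3, Pow(29, Rational(1, 2))), -1)))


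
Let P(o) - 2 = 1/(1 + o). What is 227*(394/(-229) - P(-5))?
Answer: -721633/916 ≈ -787.81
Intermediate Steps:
P(o) = 2 + 1/(1 + o)
227*(394/(-229) - P(-5)) = 227*(394/(-229) - (3 + 2*(-5))/(1 - 5)) = 227*(394*(-1/229) - (3 - 10)/(-4)) = 227*(-394/229 - (-1)*(-7)/4) = 227*(-394/229 - 1*7/4) = 227*(-394/229 - 7/4) = 227*(-3179/916) = -721633/916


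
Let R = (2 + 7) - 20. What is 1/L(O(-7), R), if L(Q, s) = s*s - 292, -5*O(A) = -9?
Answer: -1/171 ≈ -0.0058480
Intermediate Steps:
O(A) = 9/5 (O(A) = -⅕*(-9) = 9/5)
R = -11 (R = 9 - 20 = -11)
L(Q, s) = -292 + s² (L(Q, s) = s² - 292 = -292 + s²)
1/L(O(-7), R) = 1/(-292 + (-11)²) = 1/(-292 + 121) = 1/(-171) = -1/171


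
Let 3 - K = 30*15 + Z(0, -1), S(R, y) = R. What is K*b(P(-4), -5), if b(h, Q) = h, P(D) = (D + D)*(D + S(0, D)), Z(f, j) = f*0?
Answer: -14304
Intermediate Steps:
Z(f, j) = 0
P(D) = 2*D² (P(D) = (D + D)*(D + 0) = (2*D)*D = 2*D²)
K = -447 (K = 3 - (30*15 + 0) = 3 - (450 + 0) = 3 - 1*450 = 3 - 450 = -447)
K*b(P(-4), -5) = -894*(-4)² = -894*16 = -447*32 = -14304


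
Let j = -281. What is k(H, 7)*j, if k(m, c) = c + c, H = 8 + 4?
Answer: -3934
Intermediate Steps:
H = 12
k(m, c) = 2*c
k(H, 7)*j = (2*7)*(-281) = 14*(-281) = -3934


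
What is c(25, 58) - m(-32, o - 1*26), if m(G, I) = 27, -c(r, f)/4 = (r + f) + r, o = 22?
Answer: -459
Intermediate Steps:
c(r, f) = -8*r - 4*f (c(r, f) = -4*((r + f) + r) = -4*((f + r) + r) = -4*(f + 2*r) = -8*r - 4*f)
c(25, 58) - m(-32, o - 1*26) = (-8*25 - 4*58) - 1*27 = (-200 - 232) - 27 = -432 - 27 = -459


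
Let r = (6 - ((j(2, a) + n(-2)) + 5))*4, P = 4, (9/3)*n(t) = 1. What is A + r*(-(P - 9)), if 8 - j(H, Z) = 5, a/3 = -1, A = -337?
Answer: -1151/3 ≈ -383.67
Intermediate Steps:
n(t) = ⅓ (n(t) = (⅓)*1 = ⅓)
a = -3 (a = 3*(-1) = -3)
j(H, Z) = 3 (j(H, Z) = 8 - 1*5 = 8 - 5 = 3)
r = -28/3 (r = (6 - ((3 + ⅓) + 5))*4 = (6 - (10/3 + 5))*4 = (6 - 1*25/3)*4 = (6 - 25/3)*4 = -7/3*4 = -28/3 ≈ -9.3333)
A + r*(-(P - 9)) = -337 - (-28)*(4 - 9)/3 = -337 - (-28)*(-5)/3 = -337 - 28/3*5 = -337 - 140/3 = -1151/3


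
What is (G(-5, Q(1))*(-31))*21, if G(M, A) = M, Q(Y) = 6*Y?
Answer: 3255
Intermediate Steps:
(G(-5, Q(1))*(-31))*21 = -5*(-31)*21 = 155*21 = 3255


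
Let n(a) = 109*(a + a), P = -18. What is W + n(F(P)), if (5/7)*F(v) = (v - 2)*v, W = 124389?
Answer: 234261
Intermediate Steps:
F(v) = 7*v*(-2 + v)/5 (F(v) = 7*((v - 2)*v)/5 = 7*((-2 + v)*v)/5 = 7*(v*(-2 + v))/5 = 7*v*(-2 + v)/5)
n(a) = 218*a (n(a) = 109*(2*a) = 218*a)
W + n(F(P)) = 124389 + 218*((7/5)*(-18)*(-2 - 18)) = 124389 + 218*((7/5)*(-18)*(-20)) = 124389 + 218*504 = 124389 + 109872 = 234261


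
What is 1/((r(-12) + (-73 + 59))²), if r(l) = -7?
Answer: 1/441 ≈ 0.0022676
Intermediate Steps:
1/((r(-12) + (-73 + 59))²) = 1/((-7 + (-73 + 59))²) = 1/((-7 - 14)²) = 1/((-21)²) = 1/441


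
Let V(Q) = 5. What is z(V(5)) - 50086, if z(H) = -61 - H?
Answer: -50152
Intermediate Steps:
z(V(5)) - 50086 = (-61 - 1*5) - 50086 = (-61 - 5) - 50086 = -66 - 50086 = -50152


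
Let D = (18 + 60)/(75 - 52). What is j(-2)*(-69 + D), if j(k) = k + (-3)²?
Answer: -10563/23 ≈ -459.26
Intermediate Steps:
j(k) = 9 + k (j(k) = k + 9 = 9 + k)
D = 78/23 ≈ 3.3913
j(-2)*(-69 + D) = (9 - 2)*(-69 + 78/23) = 7*(-1509/23) = -10563/23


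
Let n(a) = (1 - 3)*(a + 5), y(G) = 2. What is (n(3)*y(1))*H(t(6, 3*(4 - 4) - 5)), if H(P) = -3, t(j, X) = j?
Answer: 96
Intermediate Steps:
n(a) = -10 - 2*a (n(a) = -2*(5 + a) = -10 - 2*a)
(n(3)*y(1))*H(t(6, 3*(4 - 4) - 5)) = ((-10 - 2*3)*2)*(-3) = ((-10 - 6)*2)*(-3) = -16*2*(-3) = -32*(-3) = 96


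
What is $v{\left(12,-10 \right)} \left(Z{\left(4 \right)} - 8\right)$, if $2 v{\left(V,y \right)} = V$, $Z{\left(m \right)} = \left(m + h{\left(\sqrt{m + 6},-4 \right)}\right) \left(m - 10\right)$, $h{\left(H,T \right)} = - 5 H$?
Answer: $-192 + 180 \sqrt{10} \approx 377.21$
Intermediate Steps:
$Z{\left(m \right)} = \left(-10 + m\right) \left(m - 5 \sqrt{6 + m}\right)$ ($Z{\left(m \right)} = \left(m - 5 \sqrt{m + 6}\right) \left(m - 10\right) = \left(m - 5 \sqrt{6 + m}\right) \left(-10 + m\right) = \left(-10 + m\right) \left(m - 5 \sqrt{6 + m}\right)$)
$v{\left(V,y \right)} = \frac{V}{2}$
$v{\left(12,-10 \right)} \left(Z{\left(4 \right)} - 8\right) = \frac{1}{2} \cdot 12 \left(\left(4^{2} - 40 + 50 \sqrt{6 + 4} - 20 \sqrt{6 + 4}\right) - 8\right) = 6 \left(\left(16 - 40 + 50 \sqrt{10} - 20 \sqrt{10}\right) - 8\right) = 6 \left(\left(-24 + 30 \sqrt{10}\right) - 8\right) = 6 \left(-32 + 30 \sqrt{10}\right) = -192 + 180 \sqrt{10}$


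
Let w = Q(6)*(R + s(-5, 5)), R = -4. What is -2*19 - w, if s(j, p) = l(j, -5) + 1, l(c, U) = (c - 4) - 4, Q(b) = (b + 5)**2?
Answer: 1898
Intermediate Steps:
Q(b) = (5 + b)**2
l(c, U) = -8 + c (l(c, U) = (-4 + c) - 4 = -8 + c)
s(j, p) = -7 + j (s(j, p) = (-8 + j) + 1 = -7 + j)
w = -1936 (w = (5 + 6)**2*(-4 + (-7 - 5)) = 11**2*(-4 - 12) = 121*(-16) = -1936)
-2*19 - w = -2*19 - 1*(-1936) = -38 + 1936 = 1898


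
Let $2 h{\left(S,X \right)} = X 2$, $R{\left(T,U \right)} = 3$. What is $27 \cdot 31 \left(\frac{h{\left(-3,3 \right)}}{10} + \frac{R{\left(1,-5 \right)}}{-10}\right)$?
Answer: $0$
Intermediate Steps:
$h{\left(S,X \right)} = X$ ($h{\left(S,X \right)} = \frac{X 2}{2} = \frac{2 X}{2} = X$)
$27 \cdot 31 \left(\frac{h{\left(-3,3 \right)}}{10} + \frac{R{\left(1,-5 \right)}}{-10}\right) = 27 \cdot 31 \left(\frac{3}{10} + \frac{3}{-10}\right) = 837 \left(3 \cdot \frac{1}{10} + 3 \left(- \frac{1}{10}\right)\right) = 837 \left(\frac{3}{10} - \frac{3}{10}\right) = 837 \cdot 0 = 0$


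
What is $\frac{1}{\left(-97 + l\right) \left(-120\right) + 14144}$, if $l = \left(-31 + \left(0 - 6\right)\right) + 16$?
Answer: $\frac{1}{28304} \approx 3.5331 \cdot 10^{-5}$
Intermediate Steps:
$l = -21$ ($l = \left(-31 + \left(0 - 6\right)\right) + 16 = \left(-31 - 6\right) + 16 = -37 + 16 = -21$)
$\frac{1}{\left(-97 + l\right) \left(-120\right) + 14144} = \frac{1}{\left(-97 - 21\right) \left(-120\right) + 14144} = \frac{1}{\left(-118\right) \left(-120\right) + 14144} = \frac{1}{14160 + 14144} = \frac{1}{28304}$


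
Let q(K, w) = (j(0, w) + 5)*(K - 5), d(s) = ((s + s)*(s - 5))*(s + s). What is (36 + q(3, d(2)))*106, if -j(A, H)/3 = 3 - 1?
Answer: 4028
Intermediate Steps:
j(A, H) = -6 (j(A, H) = -3*(3 - 1) = -3*2 = -6)
d(s) = 4*s**2*(-5 + s) (d(s) = ((2*s)*(-5 + s))*(2*s) = (2*s*(-5 + s))*(2*s) = 4*s**2*(-5 + s))
q(K, w) = 5 - K (q(K, w) = (-6 + 5)*(K - 5) = -(-5 + K) = 5 - K)
(36 + q(3, d(2)))*106 = (36 + (5 - 1*3))*106 = (36 + (5 - 3))*106 = (36 + 2)*106 = 38*106 = 4028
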